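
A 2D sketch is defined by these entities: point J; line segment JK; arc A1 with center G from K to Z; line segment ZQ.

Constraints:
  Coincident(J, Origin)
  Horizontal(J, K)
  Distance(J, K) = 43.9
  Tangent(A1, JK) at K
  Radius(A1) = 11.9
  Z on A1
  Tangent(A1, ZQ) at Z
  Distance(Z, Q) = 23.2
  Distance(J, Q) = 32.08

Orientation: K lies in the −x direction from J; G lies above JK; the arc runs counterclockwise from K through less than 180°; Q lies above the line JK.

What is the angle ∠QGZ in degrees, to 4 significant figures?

62.85°

Checks: |GZ| = 11.90 ✓; ∠(GZ, ZQ) = 90.00° ✓; |ZQ| = 23.20 ✓; |JQ| = 32.08 ✓.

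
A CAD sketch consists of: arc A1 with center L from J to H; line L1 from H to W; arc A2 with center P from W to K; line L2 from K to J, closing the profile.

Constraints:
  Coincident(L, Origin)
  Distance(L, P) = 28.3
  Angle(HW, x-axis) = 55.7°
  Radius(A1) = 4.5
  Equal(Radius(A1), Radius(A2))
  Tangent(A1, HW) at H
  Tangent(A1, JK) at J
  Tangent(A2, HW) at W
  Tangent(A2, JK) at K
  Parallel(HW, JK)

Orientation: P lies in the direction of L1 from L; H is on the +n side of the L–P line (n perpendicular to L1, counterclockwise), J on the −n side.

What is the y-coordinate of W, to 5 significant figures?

25.914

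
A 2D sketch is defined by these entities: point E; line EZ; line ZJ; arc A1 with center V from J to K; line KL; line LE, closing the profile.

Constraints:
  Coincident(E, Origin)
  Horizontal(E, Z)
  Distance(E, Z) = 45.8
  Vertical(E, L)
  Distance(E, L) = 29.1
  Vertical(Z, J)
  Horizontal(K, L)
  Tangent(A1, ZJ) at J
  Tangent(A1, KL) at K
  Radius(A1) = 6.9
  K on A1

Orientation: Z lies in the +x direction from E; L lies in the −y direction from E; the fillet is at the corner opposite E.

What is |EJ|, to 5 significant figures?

50.897

E is at the origin; E and Z share the same y with |EZ| = 45.8 and Z on the +x side, so Z = (45.800, 0.0000). E and L share the same x with |EL| = 29.1 and L on the −y side, so L = (0.0000, -29.100). The virtual corner opposite E is at (45.800, -29.100). A1 meets ZJ tangentially, so VJ is at right angles to ZJ and tangency of A1 to KL means the radius VK is perpendicular to KL, with radius 6.9, so the center V sits 6.9 in from both sides at V = (38.900, -22.200). That places the tangent points at J = (45.800, -22.200) on ZJ and K = (38.900, -29.100) on KL. Then |EJ| = |J − E| = 50.897.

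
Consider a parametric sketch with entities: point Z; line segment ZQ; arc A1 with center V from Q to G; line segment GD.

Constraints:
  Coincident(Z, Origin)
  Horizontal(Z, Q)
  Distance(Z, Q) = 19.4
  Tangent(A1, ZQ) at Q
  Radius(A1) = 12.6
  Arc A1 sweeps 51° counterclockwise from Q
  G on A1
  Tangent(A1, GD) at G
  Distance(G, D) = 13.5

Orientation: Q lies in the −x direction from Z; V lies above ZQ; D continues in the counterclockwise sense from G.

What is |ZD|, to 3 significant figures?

15.2

Z is at the origin; Z and Q share the same y with |ZQ| = 19.4 and Q on the −x side, so Q = (-19.4, 0.00). Since A1 is tangent to ZQ there, VQ ⟂ ZQ, so V = Q + (0, 12.6) = (-19.4, 12.6). On A1, Q sits at bearing -90° from V; a 51° counterclockwise sweep puts G at bearing -39°, so G = V + 12.6·(cos -39°, sin -39°) = (-9.61, 4.67). The tangent condition forces VG to be normal to GD, so GD runs along (−sin -39°, cos -39°); with |GD| = 13.5, D = (-1.11, 15.2). Then |ZD| = |D − Z| = 15.2.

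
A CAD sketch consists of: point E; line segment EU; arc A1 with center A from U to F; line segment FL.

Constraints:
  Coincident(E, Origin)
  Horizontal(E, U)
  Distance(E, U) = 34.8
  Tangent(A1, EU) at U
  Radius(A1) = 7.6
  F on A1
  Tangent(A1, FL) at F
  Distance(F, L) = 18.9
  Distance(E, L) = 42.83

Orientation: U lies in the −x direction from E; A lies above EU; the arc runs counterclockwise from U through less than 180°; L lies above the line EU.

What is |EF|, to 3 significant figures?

29.1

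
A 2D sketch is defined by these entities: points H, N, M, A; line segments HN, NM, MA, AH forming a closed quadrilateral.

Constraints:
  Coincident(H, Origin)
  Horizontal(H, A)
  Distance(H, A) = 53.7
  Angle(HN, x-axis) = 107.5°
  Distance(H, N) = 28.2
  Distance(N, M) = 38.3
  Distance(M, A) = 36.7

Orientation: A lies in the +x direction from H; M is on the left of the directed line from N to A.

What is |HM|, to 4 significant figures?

40.80

Checks: |NM| = 38.30 ✓; |MA| = 36.70 ✓.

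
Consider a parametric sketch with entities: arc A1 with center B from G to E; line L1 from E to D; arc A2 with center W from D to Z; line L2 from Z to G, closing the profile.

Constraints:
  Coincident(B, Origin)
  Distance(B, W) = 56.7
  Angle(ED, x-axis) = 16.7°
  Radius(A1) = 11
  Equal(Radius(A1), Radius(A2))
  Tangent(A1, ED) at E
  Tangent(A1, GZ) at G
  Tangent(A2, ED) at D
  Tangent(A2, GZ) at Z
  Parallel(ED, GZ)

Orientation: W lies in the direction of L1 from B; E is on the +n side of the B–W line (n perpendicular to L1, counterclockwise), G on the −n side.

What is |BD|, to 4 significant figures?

57.76

Tangency of A1 to both parallel lines with radius 11.0 puts E and G at B ± 11.0·n: E = (-3.161, 10.54), G = (3.161, -10.54). Equal radii place D and Z the same way about W: D = W + 11.0·n = (51.15, 26.83), Z = W − 11.0·n = (57.47, 5.757). Then |BD| = |D − B| = 57.76.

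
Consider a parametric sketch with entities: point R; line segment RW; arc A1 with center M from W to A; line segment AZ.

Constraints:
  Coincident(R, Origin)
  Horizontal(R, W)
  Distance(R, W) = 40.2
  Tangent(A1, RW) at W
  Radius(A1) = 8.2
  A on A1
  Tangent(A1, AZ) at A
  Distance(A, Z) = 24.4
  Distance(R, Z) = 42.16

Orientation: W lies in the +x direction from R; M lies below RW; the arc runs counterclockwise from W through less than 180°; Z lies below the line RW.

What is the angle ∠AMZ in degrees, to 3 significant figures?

71.4°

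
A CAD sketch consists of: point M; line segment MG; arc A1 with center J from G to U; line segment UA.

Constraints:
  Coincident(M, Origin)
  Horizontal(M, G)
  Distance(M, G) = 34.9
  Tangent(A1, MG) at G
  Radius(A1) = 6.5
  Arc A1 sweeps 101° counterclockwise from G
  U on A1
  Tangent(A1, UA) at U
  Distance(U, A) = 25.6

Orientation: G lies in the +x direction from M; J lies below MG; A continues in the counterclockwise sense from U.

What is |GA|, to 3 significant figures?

32.9

On A1, G sits at bearing 90° from J; a 101° counterclockwise sweep puts U at bearing 191°, so U = J + 6.5·(cos 191°, sin 191°) = (28.5, -7.74). Tangency of A1 to UA means the radius JU is perpendicular to UA, so UA runs along (−sin 191°, cos 191°); with |UA| = 25.6, A = (33.4, -32.9). Then |GA| = |A − G| = 32.9.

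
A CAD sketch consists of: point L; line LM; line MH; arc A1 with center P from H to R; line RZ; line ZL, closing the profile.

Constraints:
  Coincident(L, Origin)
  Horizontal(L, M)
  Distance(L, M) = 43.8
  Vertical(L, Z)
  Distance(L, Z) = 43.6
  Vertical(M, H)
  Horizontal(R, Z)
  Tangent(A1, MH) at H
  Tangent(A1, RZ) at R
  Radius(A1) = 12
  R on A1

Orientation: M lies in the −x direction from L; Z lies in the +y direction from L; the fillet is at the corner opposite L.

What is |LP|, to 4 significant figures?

44.83

L is at the origin; L and M share the same y with |LM| = 43.8 and M on the −x side, so M = (-43.80, 0.000). L and Z share the same x with |LZ| = 43.6 and Z on the +y side, so Z = (0.000, 43.60). The virtual corner opposite L is at (-43.80, 43.60). Tangency of A1 to MH means the radius PH is perpendicular to MH and since A1 is tangent to RZ there, PR ⟂ RZ, with radius 12.0, so the center P sits 12.0 in from both sides at P = (-31.80, 31.60). Then |LP| = |P − L| = 44.83.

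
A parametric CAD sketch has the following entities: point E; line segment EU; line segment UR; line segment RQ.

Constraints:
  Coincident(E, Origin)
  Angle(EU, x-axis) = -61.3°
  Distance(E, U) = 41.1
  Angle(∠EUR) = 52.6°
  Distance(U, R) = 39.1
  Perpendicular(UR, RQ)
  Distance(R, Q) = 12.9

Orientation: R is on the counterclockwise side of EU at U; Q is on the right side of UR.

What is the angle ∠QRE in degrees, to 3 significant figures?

157°

∠EUR = 52.6°, so UR runs at -61.3° + (180° − 52.6°) = 66.1° from the x-axis; with |UR| = 39.1, R = U + 39.1·(cos 66.1°, sin 66.1°) = (35.6, -0.303). The perpendicularity gives RQ at right angles to UR; with |RQ| = 12.9 on the right of UR, Q = R + 12.9·(0.914, -0.405) = (47.4, -5.53). Then cos ∠QRE = RQ·RE / (|RQ||RE|), giving 157°.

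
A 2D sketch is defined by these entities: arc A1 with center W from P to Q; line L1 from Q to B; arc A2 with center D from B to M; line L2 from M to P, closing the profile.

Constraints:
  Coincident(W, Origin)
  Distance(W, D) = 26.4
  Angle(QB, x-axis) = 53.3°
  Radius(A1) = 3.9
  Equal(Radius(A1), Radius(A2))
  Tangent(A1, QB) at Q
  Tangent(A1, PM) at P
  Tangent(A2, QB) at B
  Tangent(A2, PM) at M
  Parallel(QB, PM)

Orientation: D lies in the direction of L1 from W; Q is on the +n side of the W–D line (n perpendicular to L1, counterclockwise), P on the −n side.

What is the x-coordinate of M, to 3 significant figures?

18.9

The slot axis is L1's direction at 53.3°, so u = (cos 53.3°, sin 53.3°) = (0.598, 0.802) and n = (−sin 53.3°, cos 53.3°) = (-0.802, 0.598). W is at the origin and D lies 26.4 along u from W, so D = 26.4·u = (15.8, 21.2). Tangency of A1 to both parallel lines with radius 3.9 puts Q and P at W ± 3.9·n: Q = (-3.13, 2.33), P = (3.13, -2.33). Equal radii place B and M the same way about D: B = D + 3.9·n = (12.7, 23.5), M = D − 3.9·n = (18.9, 18.8). So M.x = 18.9.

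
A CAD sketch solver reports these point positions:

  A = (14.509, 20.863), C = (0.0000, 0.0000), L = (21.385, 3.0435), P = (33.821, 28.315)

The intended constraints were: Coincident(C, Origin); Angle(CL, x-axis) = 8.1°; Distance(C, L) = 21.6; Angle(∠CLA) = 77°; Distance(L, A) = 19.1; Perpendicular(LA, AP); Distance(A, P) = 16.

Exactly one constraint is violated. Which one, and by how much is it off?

Distance(A, P) = 16 — off by 4.70.

C = (0.00, 0.00) ✓; CL at 8.100° ✓; |CL| = 21.60 ✓; ∠CLA = 77.00° ✓; |LA| = 19.10 ✓; ∠(LA, AP) = 90.00° ✓; |AP| = 20.70 ✗.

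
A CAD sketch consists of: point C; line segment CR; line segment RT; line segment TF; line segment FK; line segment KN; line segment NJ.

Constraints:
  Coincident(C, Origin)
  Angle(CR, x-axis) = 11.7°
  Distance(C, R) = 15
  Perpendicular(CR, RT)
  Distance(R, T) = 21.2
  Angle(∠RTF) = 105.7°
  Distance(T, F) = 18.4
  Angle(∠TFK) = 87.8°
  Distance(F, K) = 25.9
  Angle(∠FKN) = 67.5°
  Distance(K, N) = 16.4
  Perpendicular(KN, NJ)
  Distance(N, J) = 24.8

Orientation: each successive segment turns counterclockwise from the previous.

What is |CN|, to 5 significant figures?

8.2464

∠TFK = 87.8° gives FK at -91.800° from the x-axis; with |FK| = 25.9, K = (-8.7795, -0.80237). ∠FKN = 67.5° gives KN at 20.700° from the x-axis; with |KN| = 16.4, N = (6.5618, 4.9946). Then |CN| = |N − C| = 8.2464.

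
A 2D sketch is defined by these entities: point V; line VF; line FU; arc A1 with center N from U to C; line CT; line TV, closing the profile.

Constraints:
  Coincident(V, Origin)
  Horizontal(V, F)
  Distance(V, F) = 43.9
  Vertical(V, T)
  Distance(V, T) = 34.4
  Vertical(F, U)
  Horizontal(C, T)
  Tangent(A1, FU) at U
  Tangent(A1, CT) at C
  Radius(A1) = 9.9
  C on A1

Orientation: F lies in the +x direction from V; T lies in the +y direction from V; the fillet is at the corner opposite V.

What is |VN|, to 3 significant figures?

41.9

V is at the origin; VF is horizontal with |VF| = 43.9 and F on the +x side, so F = (43.9, 0.00). V and T share the same x with |VT| = 34.4 and T on the +y side, so T = (0.00, 34.4). The virtual corner opposite V is at (43.9, 34.4). Since A1 is tangent to FU there, NU ⟂ FU and tangency of A1 to CT means the radius NC is perpendicular to CT, with radius 9.9, so the center N sits 9.9 in from both sides at N = (34.0, 24.5). Then |VN| = |N − V| = 41.9.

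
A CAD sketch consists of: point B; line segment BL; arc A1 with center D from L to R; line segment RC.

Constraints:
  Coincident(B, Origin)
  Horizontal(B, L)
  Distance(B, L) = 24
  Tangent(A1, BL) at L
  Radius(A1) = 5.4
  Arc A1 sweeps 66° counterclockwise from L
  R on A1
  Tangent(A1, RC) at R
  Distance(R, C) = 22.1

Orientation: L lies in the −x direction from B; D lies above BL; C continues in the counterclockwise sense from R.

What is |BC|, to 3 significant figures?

25.5

B is at the origin; BL is horizontal with |BL| = 24.0 and L on the −x side, so L = (-24.0, 0.00). Since A1 is tangent to BL there, DL ⟂ BL, so D = L + (0, 5.4) = (-24.0, 5.40). On A1, L sits at bearing -90° from D; a 66° counterclockwise sweep puts R at bearing -24°, so R = D + 5.4·(cos -24°, sin -24°) = (-19.1, 3.20). The tangent condition forces DR to be normal to RC, so RC runs along (−sin -24°, cos -24°); with |RC| = 22.1, C = (-10.1, 23.4). Then |BC| = |C − B| = 25.5.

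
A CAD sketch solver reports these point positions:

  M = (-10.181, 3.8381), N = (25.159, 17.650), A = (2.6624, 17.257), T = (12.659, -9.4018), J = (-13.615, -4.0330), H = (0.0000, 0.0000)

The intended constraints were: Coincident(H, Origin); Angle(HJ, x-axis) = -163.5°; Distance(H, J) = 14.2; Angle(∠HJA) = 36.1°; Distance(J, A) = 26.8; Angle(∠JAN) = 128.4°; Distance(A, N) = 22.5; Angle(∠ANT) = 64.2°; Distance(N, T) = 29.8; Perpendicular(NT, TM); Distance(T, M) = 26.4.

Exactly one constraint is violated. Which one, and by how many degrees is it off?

Perpendicular(NT, TM) — off by 5.30°.

H = (0.00, 0.00) ✓; HJ at -163.5° ✓; |HJ| = 14.20 ✓; ∠HJA = 36.10° ✓; |JA| = 26.80 ✓; ∠JAN = 128.4° ✓; |AN| = 22.50 ✓; ∠ANT = 64.20° ✓; |NT| = 29.80 ✓; ∠(NT, TM) = 95.30° ✗; |TM| = 26.40 ✓.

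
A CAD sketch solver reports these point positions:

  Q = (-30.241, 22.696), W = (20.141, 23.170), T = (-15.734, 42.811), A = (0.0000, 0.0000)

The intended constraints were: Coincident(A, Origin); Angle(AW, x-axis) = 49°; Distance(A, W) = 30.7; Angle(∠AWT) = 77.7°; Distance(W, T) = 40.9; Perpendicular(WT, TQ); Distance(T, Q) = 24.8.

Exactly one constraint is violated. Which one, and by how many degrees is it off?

Perpendicular(WT, TQ) — off by 7.10°.

A = (0.00, 0.00) ✓; AW at 49.00° ✓; |AW| = 30.70 ✓; ∠AWT = 77.70° ✓; |WT| = 40.90 ✓; ∠(WT, TQ) = 82.90° ✗; |TQ| = 24.80 ✓.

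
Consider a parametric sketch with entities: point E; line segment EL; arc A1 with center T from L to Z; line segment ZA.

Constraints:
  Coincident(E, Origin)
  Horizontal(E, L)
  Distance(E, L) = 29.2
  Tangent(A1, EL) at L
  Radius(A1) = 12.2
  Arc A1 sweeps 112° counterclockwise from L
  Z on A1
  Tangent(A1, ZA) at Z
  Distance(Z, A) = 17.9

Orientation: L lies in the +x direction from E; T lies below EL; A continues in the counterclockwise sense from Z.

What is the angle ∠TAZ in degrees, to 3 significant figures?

34.3°

On A1, L sits at bearing 90° from T; a 112° counterclockwise sweep puts Z at bearing 202°, so Z = T + 12.2·(cos 202°, sin 202°) = (17.9, -16.8). The tangent condition forces TZ to be normal to ZA, so ZA runs along (−sin 202°, cos 202°); with |ZA| = 17.9, A = (24.6, -33.4). Then cos ∠TAZ = AT·AZ / (|AT||AZ|), giving 34.3°.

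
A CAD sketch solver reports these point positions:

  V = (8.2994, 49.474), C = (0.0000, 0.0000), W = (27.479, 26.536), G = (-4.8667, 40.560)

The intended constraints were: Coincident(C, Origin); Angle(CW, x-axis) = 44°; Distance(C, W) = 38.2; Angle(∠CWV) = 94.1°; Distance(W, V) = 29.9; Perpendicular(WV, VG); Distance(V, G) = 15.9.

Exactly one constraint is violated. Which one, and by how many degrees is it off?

Perpendicular(WV, VG) — off by 5.80°.

C = (0.00, 0.00) ✓; CW at 44.00° ✓; |CW| = 38.20 ✓; ∠CWV = 94.10° ✓; |WV| = 29.90 ✓; ∠(WV, VG) = 84.20° ✗; |VG| = 15.90 ✓.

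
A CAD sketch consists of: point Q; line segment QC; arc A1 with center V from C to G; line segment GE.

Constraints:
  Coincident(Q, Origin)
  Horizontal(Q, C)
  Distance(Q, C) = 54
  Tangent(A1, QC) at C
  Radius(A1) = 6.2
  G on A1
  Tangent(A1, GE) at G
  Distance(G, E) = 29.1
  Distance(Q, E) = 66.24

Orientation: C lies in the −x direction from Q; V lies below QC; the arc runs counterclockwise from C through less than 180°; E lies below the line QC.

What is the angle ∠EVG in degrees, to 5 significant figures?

77.972°

Q is at the origin; QC is horizontal with |QC| = 54.0 and C on the −x side, so C = (-54.000, 0.0000). The tangent condition forces VC to be normal to QC, so V = C + (0, -6.2) = (-54.000, -6.2000). Since VG ⟂ GE (tangency), |VE| = √(6.2² + 29.1²) = 29.753 regardless of where G sits on A1. So E lies on both circle(Q, 66.24) and circle(V, 29.753); the below-QC intersection is E = (-55.664, -35.907). G is the foot of the tangent from E: G = (-60.127, -7.1509).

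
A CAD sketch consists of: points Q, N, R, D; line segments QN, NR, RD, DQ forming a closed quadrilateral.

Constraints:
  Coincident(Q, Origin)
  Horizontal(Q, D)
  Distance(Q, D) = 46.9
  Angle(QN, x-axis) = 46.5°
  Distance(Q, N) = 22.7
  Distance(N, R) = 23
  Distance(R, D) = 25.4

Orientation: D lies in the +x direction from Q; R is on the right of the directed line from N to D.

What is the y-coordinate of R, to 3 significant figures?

-5.60

Q is at the origin; QD is horizontal with |QD| = 46.9 and D in +x, so D = (46.9, 0). QN runs at 46.5° with |QN| = 22.7, so N = (15.6, 16.5). R is determined by |NR| = 23.0 and |RD| = 25.4 together: it lies at the intersection of circle(N, 23.0) and circle(D, 25.4). With |ND| = 35.3, the foot of the radical line on ND is 16.0 from N and the perpendicular offset is √(23.0² − 16.0²) = 16.5. Taking the right-of-ND solution: R = (22.1, -5.60).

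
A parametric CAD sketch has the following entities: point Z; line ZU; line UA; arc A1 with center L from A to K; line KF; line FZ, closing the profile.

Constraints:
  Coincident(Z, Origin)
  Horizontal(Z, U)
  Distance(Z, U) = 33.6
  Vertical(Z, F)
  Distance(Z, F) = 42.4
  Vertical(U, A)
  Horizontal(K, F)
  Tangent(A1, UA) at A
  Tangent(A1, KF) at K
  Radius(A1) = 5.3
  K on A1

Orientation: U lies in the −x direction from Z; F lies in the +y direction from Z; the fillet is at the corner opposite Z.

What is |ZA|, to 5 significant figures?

50.054

The virtual corner opposite Z is at (-33.600, 42.400). Tangency of A1 to UA means the radius LA is perpendicular to UA and A1 meets KF tangentially, so LK is at right angles to KF, with radius 5.3, so the center L sits 5.3 in from both sides at L = (-28.300, 37.100). That places the tangent points at A = (-33.600, 37.100) on UA and K = (-28.300, 42.400) on KF. Then |ZA| = |A − Z| = 50.054.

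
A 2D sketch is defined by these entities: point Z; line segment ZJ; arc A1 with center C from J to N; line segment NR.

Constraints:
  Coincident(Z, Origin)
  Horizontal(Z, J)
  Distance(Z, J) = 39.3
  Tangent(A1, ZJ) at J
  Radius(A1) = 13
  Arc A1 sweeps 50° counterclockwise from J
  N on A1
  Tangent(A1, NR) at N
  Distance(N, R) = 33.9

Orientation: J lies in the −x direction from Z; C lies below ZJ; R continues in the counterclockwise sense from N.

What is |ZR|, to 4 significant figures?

77.36

On A1, J sits at bearing 90° from C; a 50° counterclockwise sweep puts N at bearing 140°, so N = C + 13.0·(cos 140°, sin 140°) = (-49.26, -4.644). A1 meets NR tangentially, so CN is at right angles to NR, so NR runs along (−sin 140°, cos 140°); with |NR| = 33.9, R = (-71.05, -30.61). Then |ZR| = |R − Z| = 77.36.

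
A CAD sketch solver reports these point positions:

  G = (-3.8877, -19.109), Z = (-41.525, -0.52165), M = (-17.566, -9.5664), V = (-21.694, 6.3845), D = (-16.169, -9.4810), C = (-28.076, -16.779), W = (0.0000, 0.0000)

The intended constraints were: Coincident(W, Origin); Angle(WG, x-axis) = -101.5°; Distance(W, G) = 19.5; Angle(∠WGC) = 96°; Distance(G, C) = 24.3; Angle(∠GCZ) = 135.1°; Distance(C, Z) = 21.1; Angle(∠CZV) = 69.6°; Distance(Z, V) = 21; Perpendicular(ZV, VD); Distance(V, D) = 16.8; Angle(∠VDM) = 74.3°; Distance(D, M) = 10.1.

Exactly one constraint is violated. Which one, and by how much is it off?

Distance(D, M) = 10.1 — off by 8.70.

W = (0.00, 0.00) ✓; WG at -101.5° ✓; |WG| = 19.50 ✓; ∠WGC = 96.00° ✓; |GC| = 24.30 ✓; ∠GCZ = 135.1° ✓; |CZ| = 21.10 ✓; ∠CZV = 69.60° ✓; |ZV| = 21.00 ✓; ∠(ZV, VD) = 90.00° ✓; |VD| = 16.80 ✓; ∠VDM = 74.30° ✓; |DM| = 1.400 ✗.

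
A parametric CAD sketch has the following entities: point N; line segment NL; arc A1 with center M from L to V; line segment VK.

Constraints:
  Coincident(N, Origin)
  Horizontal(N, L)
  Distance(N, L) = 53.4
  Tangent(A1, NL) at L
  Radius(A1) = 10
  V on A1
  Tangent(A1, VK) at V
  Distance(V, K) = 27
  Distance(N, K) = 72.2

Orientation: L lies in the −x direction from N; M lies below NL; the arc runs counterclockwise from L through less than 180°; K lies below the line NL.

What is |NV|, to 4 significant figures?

64.27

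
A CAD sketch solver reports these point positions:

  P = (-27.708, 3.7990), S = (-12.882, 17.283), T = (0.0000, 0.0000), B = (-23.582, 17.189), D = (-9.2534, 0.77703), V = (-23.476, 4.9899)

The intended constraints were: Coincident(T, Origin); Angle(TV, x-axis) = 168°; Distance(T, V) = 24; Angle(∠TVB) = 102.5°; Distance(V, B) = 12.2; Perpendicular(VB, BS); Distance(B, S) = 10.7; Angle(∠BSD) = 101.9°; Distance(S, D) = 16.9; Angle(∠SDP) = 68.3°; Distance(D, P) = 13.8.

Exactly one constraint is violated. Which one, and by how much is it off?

Distance(D, P) = 13.8 — off by 4.90.

T = (0.00, 0.00) ✓; TV at 168.0° ✓; |TV| = 24.00 ✓; ∠TVB = 102.5° ✓; |VB| = 12.20 ✓; ∠(VB, BS) = 89.99° ✓; |BS| = 10.70 ✓; ∠BSD = 101.9° ✓; |SD| = 16.90 ✓; ∠SDP = 68.30° ✓; |DP| = 18.70 ✗.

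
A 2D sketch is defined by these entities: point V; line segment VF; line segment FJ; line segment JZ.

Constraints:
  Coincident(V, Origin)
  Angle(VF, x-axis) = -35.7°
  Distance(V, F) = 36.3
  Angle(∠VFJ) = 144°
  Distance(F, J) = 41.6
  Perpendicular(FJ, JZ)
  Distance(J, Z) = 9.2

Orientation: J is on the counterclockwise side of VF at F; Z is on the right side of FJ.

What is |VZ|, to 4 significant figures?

77.26

V is at the origin; VF runs at -35.7° with length 36.3, so F = 36.3·(cos -35.7°, sin -35.7°) = (29.48, -21.18). ∠VFJ = 144.0°, so FJ runs at -35.7° + (180° − 144.0°) = 0.3000° from the x-axis; with |FJ| = 41.6, J = F + 41.6·(cos 0.3000°, sin 0.3000°) = (71.08, -20.96). FJ is perpendicular to JZ; with |JZ| = 9.2 on the right of FJ, Z = J + 9.2·(0.005236, -1.000) = (71.13, -30.16). Then |VZ| = |Z − V| = 77.26.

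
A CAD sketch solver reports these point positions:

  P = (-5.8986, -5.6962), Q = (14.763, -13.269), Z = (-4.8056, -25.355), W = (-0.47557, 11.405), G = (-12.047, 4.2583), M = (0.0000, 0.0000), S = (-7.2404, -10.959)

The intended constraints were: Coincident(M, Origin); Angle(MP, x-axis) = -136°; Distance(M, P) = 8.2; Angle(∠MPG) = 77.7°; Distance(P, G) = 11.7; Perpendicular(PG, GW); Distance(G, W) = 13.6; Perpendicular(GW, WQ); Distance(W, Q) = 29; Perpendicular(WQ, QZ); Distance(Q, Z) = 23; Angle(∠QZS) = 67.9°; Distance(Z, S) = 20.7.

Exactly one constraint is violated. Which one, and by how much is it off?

Distance(Z, S) = 20.7 — off by 6.10.

M = (0.00, 0.00) ✓; MP at -136.0° ✓; |MP| = 8.200 ✓; ∠MPG = 77.70° ✓; |PG| = 11.70 ✓; ∠(PG, GW) = 90.00° ✓; |GW| = 13.60 ✓; ∠(GW, WQ) = 90.00° ✓; |WQ| = 29.00 ✓; ∠(WQ, QZ) = 90.00° ✓; |QZ| = 23.00 ✓; ∠QZS = 67.90° ✓; |ZS| = 14.60 ✗.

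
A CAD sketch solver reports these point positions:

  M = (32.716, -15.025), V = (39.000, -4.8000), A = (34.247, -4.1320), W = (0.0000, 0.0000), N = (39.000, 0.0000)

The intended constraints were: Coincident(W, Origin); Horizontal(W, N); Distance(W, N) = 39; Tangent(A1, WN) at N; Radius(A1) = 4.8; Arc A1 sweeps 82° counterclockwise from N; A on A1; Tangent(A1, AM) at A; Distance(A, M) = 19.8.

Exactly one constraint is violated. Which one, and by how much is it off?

Distance(A, M) = 19.8 — off by 8.80.

W = (0.00, 0.00) ✓; W.y = 0.00, N.y = 0.00 ✓; |WN| = 39.00 ✓; ∠(VN, NW) = 90.00° ✓; |VN| = 4.800 ✓; bearing(V→A) − bearing(V→N) = 82.00° ✓; |VA| = 4.800 ✓; ∠(VA, AM) = 90.00° ✓; |AM| = 11.00 ✗.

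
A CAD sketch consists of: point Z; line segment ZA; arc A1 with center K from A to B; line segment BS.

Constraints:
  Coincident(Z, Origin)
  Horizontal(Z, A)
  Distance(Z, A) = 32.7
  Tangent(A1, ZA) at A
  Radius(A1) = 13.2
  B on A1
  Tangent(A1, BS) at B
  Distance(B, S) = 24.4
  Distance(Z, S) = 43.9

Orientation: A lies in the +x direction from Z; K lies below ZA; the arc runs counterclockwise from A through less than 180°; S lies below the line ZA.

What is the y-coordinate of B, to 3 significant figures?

-14.1

Checks: |KB| = 13.20 ✓; ∠(KB, BS) = 90.00° ✓; |BS| = 24.40 ✓; |ZS| = 43.90 ✓.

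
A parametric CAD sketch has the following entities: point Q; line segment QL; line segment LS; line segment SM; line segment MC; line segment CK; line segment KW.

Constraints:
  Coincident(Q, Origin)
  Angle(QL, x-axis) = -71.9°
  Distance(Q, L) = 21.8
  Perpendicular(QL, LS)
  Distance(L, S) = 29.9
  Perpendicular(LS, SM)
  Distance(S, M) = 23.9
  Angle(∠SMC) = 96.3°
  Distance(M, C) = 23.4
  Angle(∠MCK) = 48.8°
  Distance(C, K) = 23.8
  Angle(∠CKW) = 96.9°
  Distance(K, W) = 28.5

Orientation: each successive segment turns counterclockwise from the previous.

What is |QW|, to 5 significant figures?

45.446

∠MCK = 48.8° gives CK at -37.000° from the x-axis; with |CK| = 23.8, K = (23.870, -7.8231). ∠CKW = 96.9° gives KW at 46.100° from the x-axis; with |KW| = 28.5, W = (43.632, 12.713). Then |QW| = |W − Q| = 45.446.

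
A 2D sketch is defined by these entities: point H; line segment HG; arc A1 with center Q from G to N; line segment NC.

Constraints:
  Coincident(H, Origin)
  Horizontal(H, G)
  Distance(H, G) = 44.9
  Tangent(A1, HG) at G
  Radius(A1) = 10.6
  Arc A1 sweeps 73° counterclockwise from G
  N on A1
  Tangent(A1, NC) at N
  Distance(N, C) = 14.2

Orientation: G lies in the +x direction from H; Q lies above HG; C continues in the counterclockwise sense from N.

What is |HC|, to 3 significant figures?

62.8

H is at the origin; HG is horizontal with |HG| = 44.9 and G on the +x side, so G = (44.9, 0.00). Since A1 is tangent to HG there, QG ⟂ HG, so Q = G + (0, 10.6) = (44.9, 10.6). On A1, G sits at bearing -90° from Q; a 73° counterclockwise sweep puts N at bearing -17°, so N = Q + 10.6·(cos -17°, sin -17°) = (55.0, 7.50). Tangency of A1 to NC means the radius QN is perpendicular to NC, so NC runs along (−sin -17°, cos -17°); with |NC| = 14.2, C = (59.2, 21.1). Then |HC| = |C − H| = 62.8.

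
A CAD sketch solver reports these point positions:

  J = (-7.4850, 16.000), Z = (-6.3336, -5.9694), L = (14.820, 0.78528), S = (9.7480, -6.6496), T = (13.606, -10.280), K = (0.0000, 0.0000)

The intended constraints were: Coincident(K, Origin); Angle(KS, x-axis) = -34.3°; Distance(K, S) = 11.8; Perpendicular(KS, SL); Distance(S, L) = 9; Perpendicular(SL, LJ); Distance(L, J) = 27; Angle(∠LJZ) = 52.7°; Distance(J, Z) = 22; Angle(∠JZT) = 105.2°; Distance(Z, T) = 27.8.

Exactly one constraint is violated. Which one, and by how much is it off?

Distance(Z, T) = 27.8 — off by 7.40.

K = (0.00, 0.00) ✓; KS at -34.30° ✓; |KS| = 11.80 ✓; ∠(KS, SL) = 90.00° ✓; |SL| = 9.000 ✓; ∠(SL, LJ) = 90.00° ✓; |LJ| = 27.00 ✓; ∠LJZ = 52.70° ✓; |JZ| = 22.00 ✓; ∠JZT = 105.2° ✓; |ZT| = 20.40 ✗.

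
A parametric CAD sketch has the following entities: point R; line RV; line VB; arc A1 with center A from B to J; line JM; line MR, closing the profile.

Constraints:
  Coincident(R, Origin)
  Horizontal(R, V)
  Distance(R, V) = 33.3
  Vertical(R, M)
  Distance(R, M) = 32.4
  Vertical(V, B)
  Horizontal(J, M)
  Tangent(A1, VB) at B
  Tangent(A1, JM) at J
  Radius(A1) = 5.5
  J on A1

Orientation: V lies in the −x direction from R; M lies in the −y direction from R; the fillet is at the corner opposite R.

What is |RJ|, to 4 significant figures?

42.69

The virtual corner opposite R is at (-33.30, -32.40). Tangency of A1 to VB means the radius AB is perpendicular to VB and the tangent condition forces AJ to be normal to JM, with radius 5.5, so the center A sits 5.5 in from both sides at A = (-27.80, -26.90). That places the tangent points at B = (-33.30, -26.90) on VB and J = (-27.80, -32.40) on JM. Then |RJ| = |J − R| = 42.69.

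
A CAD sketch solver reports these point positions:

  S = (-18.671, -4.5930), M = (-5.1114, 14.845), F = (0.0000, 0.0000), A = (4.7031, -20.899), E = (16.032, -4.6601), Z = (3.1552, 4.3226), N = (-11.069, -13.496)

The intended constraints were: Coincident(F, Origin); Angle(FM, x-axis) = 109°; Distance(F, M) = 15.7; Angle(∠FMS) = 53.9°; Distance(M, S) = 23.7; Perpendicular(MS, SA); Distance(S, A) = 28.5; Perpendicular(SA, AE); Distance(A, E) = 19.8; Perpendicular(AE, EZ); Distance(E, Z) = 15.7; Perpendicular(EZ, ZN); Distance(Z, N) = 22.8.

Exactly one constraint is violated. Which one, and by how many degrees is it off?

Perpendicular(EZ, ZN) — off by 3.70°.

F = (0.00, 0.00) ✓; FM at 109.0° ✓; |FM| = 15.70 ✓; ∠FMS = 53.90° ✓; |MS| = 23.70 ✓; ∠(MS, SA) = 90.00° ✓; |SA| = 28.50 ✓; ∠(SA, AE) = 90.00° ✓; |AE| = 19.80 ✓; ∠(AE, EZ) = 90.00° ✓; |EZ| = 15.70 ✓; ∠(EZ, ZN) = 86.30° ✗; |ZN| = 22.80 ✓.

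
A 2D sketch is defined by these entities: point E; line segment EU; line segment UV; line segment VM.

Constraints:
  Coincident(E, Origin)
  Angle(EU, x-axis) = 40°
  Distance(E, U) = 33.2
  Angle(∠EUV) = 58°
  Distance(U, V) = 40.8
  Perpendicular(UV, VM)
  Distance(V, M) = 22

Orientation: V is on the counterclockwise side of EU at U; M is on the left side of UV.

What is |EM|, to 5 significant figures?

24.009

∠EUV = 58.0°, so UV runs at 40.0° + (180° − 58.0°) = 162.00° from the x-axis; with |UV| = 40.8, V = U + 40.8·(cos 162.00°, sin 162.00°) = (-13.370, 33.948). UV ⟂ VM; with |VM| = 22.0 on the left of UV, M = V + 22.0·(-0.30902, -0.95106) = (-20.169, 13.025). Then |EM| = |M − E| = 24.009.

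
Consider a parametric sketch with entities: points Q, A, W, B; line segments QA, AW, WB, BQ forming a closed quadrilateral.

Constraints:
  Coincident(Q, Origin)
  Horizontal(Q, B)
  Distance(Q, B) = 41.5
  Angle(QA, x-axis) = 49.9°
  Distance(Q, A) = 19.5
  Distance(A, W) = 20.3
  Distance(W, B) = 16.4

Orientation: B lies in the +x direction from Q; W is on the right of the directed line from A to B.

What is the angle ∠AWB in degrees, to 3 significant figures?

125°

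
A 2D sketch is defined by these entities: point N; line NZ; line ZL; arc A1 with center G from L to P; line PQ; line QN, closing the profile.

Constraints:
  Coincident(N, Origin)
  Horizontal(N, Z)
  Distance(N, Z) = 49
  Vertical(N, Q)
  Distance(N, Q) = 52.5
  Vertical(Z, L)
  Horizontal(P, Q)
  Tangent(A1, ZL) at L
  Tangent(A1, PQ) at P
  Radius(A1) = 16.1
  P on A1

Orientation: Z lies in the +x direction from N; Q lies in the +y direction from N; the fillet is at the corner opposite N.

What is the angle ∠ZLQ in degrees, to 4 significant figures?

108.2°

N is at the origin; N and Z share the same y with |NZ| = 49.0 and Z on the +x side, so Z = (49.00, 0.000). N and Q share the same x with |NQ| = 52.5 and Q on the +y side, so Q = (0.000, 52.50). The virtual corner opposite N is at (49.00, 52.50). Tangency of A1 to ZL means the radius GL is perpendicular to ZL and A1 meets PQ tangentially, so GP is at right angles to PQ, with radius 16.1, so the center G sits 16.1 in from both sides at G = (32.90, 36.40). That places the tangent points at L = (49.00, 36.40) on ZL and P = (32.90, 52.50) on PQ. Then cos ∠ZLQ = LZ·LQ / (|LZ||LQ|), giving 108.2°.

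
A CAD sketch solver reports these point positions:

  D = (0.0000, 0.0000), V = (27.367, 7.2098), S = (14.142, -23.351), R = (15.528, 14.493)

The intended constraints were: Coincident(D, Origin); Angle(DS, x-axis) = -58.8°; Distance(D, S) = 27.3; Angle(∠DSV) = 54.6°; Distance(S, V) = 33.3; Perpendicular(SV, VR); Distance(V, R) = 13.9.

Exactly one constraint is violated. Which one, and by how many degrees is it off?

Perpendicular(SV, VR) — off by 8.20°.

D = (0.00, 0.00) ✓; DS at -58.80° ✓; |DS| = 27.30 ✓; ∠DSV = 54.60° ✓; |SV| = 33.30 ✓; ∠(SV, VR) = 81.80° ✗; |VR| = 13.90 ✓.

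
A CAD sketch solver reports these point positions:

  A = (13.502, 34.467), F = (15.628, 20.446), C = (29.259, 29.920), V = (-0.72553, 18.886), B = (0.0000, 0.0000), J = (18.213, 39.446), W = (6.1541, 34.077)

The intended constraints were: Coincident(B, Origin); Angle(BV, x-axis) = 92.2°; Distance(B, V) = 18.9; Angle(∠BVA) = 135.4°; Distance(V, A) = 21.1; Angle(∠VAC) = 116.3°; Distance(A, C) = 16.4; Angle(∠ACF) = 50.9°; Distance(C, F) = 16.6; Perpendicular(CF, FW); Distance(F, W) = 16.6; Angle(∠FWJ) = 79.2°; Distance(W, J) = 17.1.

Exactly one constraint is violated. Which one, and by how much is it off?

Distance(W, J) = 17.1 — off by 3.90.

B = (0.00, 0.00) ✓; BV at 92.20° ✓; |BV| = 18.90 ✓; ∠BVA = 135.4° ✓; |VA| = 21.10 ✓; ∠VAC = 116.3° ✓; |AC| = 16.40 ✓; ∠ACF = 50.90° ✓; |CF| = 16.60 ✓; ∠(CF, FW) = 90.00° ✓; |FW| = 16.60 ✓; ∠FWJ = 79.20° ✓; |WJ| = 13.20 ✗.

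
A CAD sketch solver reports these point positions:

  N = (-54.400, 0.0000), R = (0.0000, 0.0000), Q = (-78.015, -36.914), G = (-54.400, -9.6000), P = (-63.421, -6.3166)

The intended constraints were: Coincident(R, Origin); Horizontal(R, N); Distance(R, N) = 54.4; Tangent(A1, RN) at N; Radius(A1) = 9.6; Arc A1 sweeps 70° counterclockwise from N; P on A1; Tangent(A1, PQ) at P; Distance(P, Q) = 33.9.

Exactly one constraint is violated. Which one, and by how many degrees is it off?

Tangent(A1, PQ) at P — off by 5.50°.

R = (0.00, 0.00) ✓; R.y = 0.00, N.y = 0.00 ✓; |RN| = 54.40 ✓; ∠(GN, NR) = 90.00° ✓; |GN| = 9.600 ✓; bearing(G→P) − bearing(G→N) = 70.00° ✓; |GP| = 9.600 ✓; ∠(GP, PQ) = 95.50° ✗; |PQ| = 33.90 ✓.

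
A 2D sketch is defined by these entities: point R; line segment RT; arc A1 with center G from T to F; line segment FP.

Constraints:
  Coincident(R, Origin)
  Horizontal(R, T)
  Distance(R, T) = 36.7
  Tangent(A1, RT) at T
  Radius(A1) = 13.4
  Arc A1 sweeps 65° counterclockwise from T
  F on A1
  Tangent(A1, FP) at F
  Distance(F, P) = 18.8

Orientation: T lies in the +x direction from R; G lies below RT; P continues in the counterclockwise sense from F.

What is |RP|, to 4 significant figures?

29.83

R is at the origin; RT is horizontal with |RT| = 36.7 and T on the +x side, so T = (36.70, 0.000). Since A1 is tangent to RT there, GT ⟂ RT, so G = T + (0, -13.4) = (36.70, -13.40). On A1, T sits at bearing 90° from G; a 65° counterclockwise sweep puts F at bearing 155°, so F = G + 13.4·(cos 155°, sin 155°) = (24.56, -7.737). The tangent condition forces GF to be normal to FP, so FP runs along (−sin 155°, cos 155°); with |FP| = 18.8, P = (16.61, -24.78). Then |RP| = |P − R| = 29.83.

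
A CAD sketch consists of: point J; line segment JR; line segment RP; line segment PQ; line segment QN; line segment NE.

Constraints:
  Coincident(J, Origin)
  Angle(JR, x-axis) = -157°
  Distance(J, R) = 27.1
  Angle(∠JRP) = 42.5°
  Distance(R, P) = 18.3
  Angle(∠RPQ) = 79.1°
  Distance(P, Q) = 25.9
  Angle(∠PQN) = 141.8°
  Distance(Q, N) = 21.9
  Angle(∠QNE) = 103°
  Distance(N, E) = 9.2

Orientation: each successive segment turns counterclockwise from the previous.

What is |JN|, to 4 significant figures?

31.55

J is at the origin; JR runs at -157.0° with length 27.1, so R = (-24.95, -10.59). ∠JRP = 42.5° gives RP at -19.50° from the x-axis; with |RP| = 18.3, P = (-7.695, -16.70). ∠RPQ = 79.1° gives PQ at 81.40° from the x-axis; with |PQ| = 25.9, Q = (-3.822, 8.911). ∠PQN = 141.8° gives QN at 119.6° from the x-axis; with |QN| = 21.9, N = (-14.64, 27.95). Then |JN| = |N − J| = 31.55.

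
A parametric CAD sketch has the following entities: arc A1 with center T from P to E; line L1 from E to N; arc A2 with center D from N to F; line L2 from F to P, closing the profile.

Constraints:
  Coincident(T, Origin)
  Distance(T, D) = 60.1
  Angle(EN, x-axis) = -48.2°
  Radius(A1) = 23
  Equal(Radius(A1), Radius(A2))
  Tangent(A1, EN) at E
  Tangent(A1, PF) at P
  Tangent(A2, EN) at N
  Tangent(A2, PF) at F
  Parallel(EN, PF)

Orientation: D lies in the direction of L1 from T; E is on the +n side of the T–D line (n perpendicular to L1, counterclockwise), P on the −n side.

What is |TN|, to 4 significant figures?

64.35

Tangency of A1 to both parallel lines with radius 23.0 puts E and P at T ± 23.0·n: E = (17.15, 15.33), P = (-17.15, -15.33). Equal radii place N and F the same way about D: N = D + 23.0·n = (57.20, -29.47), F = D − 23.0·n = (22.91, -60.13). Then |TN| = |N − T| = 64.35.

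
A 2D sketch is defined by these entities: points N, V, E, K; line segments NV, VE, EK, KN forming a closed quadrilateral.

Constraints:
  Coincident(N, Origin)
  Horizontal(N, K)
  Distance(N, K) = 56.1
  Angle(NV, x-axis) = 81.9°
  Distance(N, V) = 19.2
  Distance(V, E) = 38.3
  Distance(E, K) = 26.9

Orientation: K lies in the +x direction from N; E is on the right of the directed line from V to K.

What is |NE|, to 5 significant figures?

31.217

N is at the origin; NK is horizontal with |NK| = 56.1 and K in +x, so K = (56.1, 0). NV runs at 81.9° with |NV| = 19.2, so V = (2.7053, 19.008). E is determined by |VE| = 38.3 and |EK| = 26.9 together: it lies at the intersection of circle(V, 38.3) and circle(K, 26.9). With |VK| = 56.677, the foot of the radical line on VK is 34.896 from V and the perpendicular offset is √(38.3² − 34.896²) = 15.785. Taking the right-of-VK solution: E = (30.286, -7.5660).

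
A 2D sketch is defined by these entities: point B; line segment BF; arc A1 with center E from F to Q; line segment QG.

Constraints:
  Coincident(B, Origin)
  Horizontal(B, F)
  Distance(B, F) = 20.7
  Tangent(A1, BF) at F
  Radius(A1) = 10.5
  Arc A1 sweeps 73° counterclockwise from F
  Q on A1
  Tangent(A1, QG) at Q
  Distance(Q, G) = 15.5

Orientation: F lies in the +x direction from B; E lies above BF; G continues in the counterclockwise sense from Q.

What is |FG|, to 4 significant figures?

26.60

B is at the origin; BF is horizontal with |BF| = 20.7 and F on the +x side, so F = (20.70, 0.000). Tangency of A1 to BF means the radius EF is perpendicular to BF, so E = F + (0, 10.5) = (20.70, 10.50). On A1, F sits at bearing -90° from E; a 73° counterclockwise sweep puts Q at bearing -17°, so Q = E + 10.5·(cos -17°, sin -17°) = (30.74, 7.430). The tangent condition forces EQ to be normal to QG, so QG runs along (−sin -17°, cos -17°); with |QG| = 15.5, G = (35.27, 22.25). Then |FG| = |G − F| = 26.60.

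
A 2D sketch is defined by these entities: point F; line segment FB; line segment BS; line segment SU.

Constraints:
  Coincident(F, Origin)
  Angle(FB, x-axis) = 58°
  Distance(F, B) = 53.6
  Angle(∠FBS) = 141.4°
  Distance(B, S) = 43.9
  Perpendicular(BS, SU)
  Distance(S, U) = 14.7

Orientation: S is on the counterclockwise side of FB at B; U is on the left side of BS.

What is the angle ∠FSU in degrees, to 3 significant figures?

68.7°

∠FBS = 141.4°, so BS runs at 58.0° + (180° − 141.4°) = 96.6° from the x-axis; with |BS| = 43.9, S = B + 43.9·(cos 96.6°, sin 96.6°) = (23.4, 89.1). The perpendicularity gives SU at right angles to BS; with |SU| = 14.7 on the left of BS, U = S + 14.7·(-0.993, -0.115) = (8.76, 87.4). Then cos ∠FSU = SF·SU / (|SF||SU|), giving 68.7°.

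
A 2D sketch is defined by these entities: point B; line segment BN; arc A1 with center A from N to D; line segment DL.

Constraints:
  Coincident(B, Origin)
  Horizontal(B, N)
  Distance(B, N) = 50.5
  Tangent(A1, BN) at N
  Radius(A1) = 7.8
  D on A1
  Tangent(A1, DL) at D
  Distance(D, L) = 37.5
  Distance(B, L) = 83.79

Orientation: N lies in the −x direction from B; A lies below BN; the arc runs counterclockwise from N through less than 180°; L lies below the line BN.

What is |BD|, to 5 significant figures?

57.521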